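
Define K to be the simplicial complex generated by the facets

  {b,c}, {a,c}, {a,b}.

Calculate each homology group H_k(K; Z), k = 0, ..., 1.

H_0 ≅ Z,  H_1 ≅ Z.

Fix the vertex order a < b < c and write every simplex with vertices in increasing order. Then dim K = 1 and the simplices of K are:

  0-simplices (3): a, b, c
  1-simplices (3): ab, ac, bc

Hence C_0 ≅ Z^3, C_1 ≅ Z^3.

The boundary map ∂_1: C_1 → C_0 is given by ∂[p,q] = [q] − [p].
The 3×3 boundary matrix has rank 2 and Smith normal form diag(1,1).

Now H_k = ker ∂_k / im ∂_{k+1}, so:

  H_0: rank C_0 − rank ∂_1 = 3 − 2 = 1, and the invariant factors of ∂_1 are all 1, so H_0 = Z.
  H_1: rank ker ∂_1 − rank ∂_2 = (3 − 2) − 0 = 1, and there is no ∂_2, so H_1 = Z.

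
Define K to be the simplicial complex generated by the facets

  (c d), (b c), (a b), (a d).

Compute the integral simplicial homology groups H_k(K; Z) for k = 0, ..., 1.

H_0 = Z,  H_1 = Z.

We work with the vertex ordering a < b < c < d. The simplices of K, each written with vertices in increasing order, are:

  0-simplices (4): a, b, c, d
  1-simplices (4): ab, ad, bc, cd

so the chain groups are C_0 ≅ Z^4, C_1 ≅ Z^4.

Boundary ∂_1: C_1 → C_0 sends each edge [p,q] (with p < q) to q − p. For instance
  ∂bc = c − b.
The 4×4 boundary matrix has rank 3 and Smith normal form diag(1,1,1).

Now H_k = ker ∂_k / im ∂_{k+1}, so:

  H_0: rank C_0 − rank ∂_1 = 4 − 3 = 1, and the invariant factors of ∂_1 are all 1, so H_0 ≅ Z.
  H_1: rank ker ∂_1 − rank ∂_2 = (4 − 3) − 0 = 1, and there is no ∂_2, so H_1 ≅ Z.

As a check, the Euler characteristic is 4 − 4 = 0, which agrees with 1 − 1 = 0.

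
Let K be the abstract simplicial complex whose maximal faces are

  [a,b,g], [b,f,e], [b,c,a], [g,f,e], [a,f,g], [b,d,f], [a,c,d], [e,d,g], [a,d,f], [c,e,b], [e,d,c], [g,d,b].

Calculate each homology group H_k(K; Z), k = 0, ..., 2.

H_0 = Z,  H_1 = Z/2,  H_2 = 0.

Fix the vertex order a < b < c < d < e < f < g and write every simplex with vertices in increasing order. Then dim K = 2 and the simplices of K are:

  0-simplices (7): a, b, c, d, e, f, g
  1-simplices (18): ab, ac, ad, af, ag, bc, bd, be, bf, bg, cd, ce, de, df, dg, ef, eg, fg
  2-simplices (12): abc, abg, acd, adf, afg, bce, bdf, bdg, bef, cde, deg, efg

Hence C_0 ≅ Z^7, C_1 ≅ Z^18, C_2 ≅ Z^12.

Boundary ∂_1: C_1 → C_0 maps an edge to its endpoints' difference, ∂[p,q] = q − p. For instance
  ∂bf = f − b.
This gives a 7×18 integer matrix of rank 6; reducing to Smith normal form yields diagonal entries (1,1,1,1,1,1).

∂_2: C_2 → C_1 sends each 2-simplex [p,q,r] to [q,r] − [p,r] + [p,q]. For instance
  ∂bdg = dg − bg + bd,
  ∂bce = ce − be + bc.
As a 18×12 matrix over Z this has rank 12, with invariant factors (1,1,1,1,1,1,1,1,1,1,1,2).

From H_k ≅ ker(∂_k) / im(∂_{k+1}) we obtain:

  H_0: rank C_0 − rank ∂_1 = 7 − 6 = 1, and the invariant factors of ∂_1 are all 1, so H_0 = Z.
  H_1: rank ker ∂_1 − rank ∂_2 = (18 − 6) − 12 = 0, and ∂_2 has invariant factor 2 > 1, so H_1 = Z/2.
  H_2: rank ker ∂_2 − rank ∂_3 = (12 − 12) − 0 = 0, and there is no ∂_3, so H_2 = 0.

As a check, the Euler characteristic is 7 − 18 + 12 = 1, which agrees with 1 − 0 + 0 = 1.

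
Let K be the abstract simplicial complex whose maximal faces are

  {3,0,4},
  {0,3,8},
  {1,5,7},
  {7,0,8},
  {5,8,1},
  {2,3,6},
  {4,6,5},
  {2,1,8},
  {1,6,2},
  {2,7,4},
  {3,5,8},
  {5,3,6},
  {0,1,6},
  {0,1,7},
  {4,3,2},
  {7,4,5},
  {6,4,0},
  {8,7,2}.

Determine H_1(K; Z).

K has 9 vertices, 27 edges, 18 triangles.
rank ∂_1 = 8, rank ∂_2 = 18 ⇒ b_1 = 27 − 8 − 18 = 1; ∂_2 has invariant factor(s) [2] giving torsion. So H_1 = Z ⊕ Z_2.

H_1 = Z ⊕ Z_2.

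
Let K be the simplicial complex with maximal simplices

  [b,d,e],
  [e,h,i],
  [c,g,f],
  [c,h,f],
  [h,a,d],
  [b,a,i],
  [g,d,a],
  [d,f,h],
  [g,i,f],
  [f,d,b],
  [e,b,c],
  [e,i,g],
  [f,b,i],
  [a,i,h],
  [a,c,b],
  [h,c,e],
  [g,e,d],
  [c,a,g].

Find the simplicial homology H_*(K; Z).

Order the vertices as a < b < c < d < e < f < g < h < i. Listing each simplex with vertices in this order, K has dimension 2 with simplices:

  0-simplices (9): a, b, c, d, e, f, g, h, i
  1-simplices (27): ab, ac, ad, ag, ah, ai, bc, bd, be, bf, bi, ce, cf, cg, ch, de, df, dg, dh, eg, eh, ei, fg, fh, fi, gi, hi
  2-simplices (18): abc, abi, acg, adg, adh, ahi, bce, bde, bdf, bfi, ceh, cfg, cfh, deg, dfh, egi, ehi, fgi

giving chain groups C_0 ≅ Z^9, C_1 ≅ Z^27, C_2 ≅ Z^18.

∂_1: C_1 → C_0 is given by ∂[p,q] = [q] − [p]. For instance
  ∂bf = f − b.
The resulting 9×27 matrix has rank 8, and its Smith normal form has invariant factors (1,1,1,1,1,1,1,1).

The boundary map ∂_2: C_2 → C_1 sends each 2-simplex [p,q,r] to [q,r] − [p,r] + [p,q]. For instance
  ∂egi = gi − ei + eg,
  ∂bce = ce − be + bc.
The 27×18 boundary matrix has rank 17 and Smith normal form diag(1,1,1,1,1,1,1,1,1,1,1,1,1,1,1,1,1).

Reading off H_k = ker ∂_k / im ∂_{k+1}:

  H_0: rank C_0 − rank ∂_1 = 9 − 8 = 1, and the invariant factors of ∂_1 are all 1, so H_0 = Z.
  H_1: rank ker ∂_1 − rank ∂_2 = (27 − 8) − 17 = 2, and the invariant factors of ∂_2 are all 1, so H_1 = Z^2.
  H_2: rank ker ∂_2 − rank ∂_3 = (18 − 17) − 0 = 1, and there is no ∂_3, so H_2 = Z.

As a check, the Euler characteristic is 9 − 27 + 18 = 0, which agrees with 1 − 2 + 1 = 0.

H_0 ≅ Z,  H_1 ≅ Z^2,  H_2 ≅ Z.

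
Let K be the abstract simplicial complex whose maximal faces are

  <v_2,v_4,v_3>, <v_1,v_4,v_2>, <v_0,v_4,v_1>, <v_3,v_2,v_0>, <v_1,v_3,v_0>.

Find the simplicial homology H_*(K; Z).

H_0 = Z,  H_1 = Z,  H_2 = 0.

Fix the vertex order v_0 < v_1 < v_2 < v_3 < v_4 and write every simplex with vertices in increasing order. Then dim K = 2 and the simplices of K are:

  0-simplices (5): [v_0], [v_1], [v_2], [v_3], [v_4]
  1-simplices (10): [v_0,v_1], [v_0,v_2], [v_0,v_3], [v_0,v_4], [v_1,v_2], [v_1,v_3], [v_1,v_4], [v_2,v_3], [v_2,v_4], [v_3,v_4]
  2-simplices (5): [v_0,v_1,v_3], [v_0,v_1,v_4], [v_0,v_2,v_3], [v_1,v_2,v_4], [v_2,v_3,v_4]

so the chain groups are C_0 ≅ Z^5, C_1 ≅ Z^10, C_2 ≅ Z^5.

Boundary ∂_1: C_1 → C_0 is given by ∂[p,q] = [q] − [p]. For instance
  ∂[v_1,v_3] = [v_3] − [v_1].
This gives a 5×10 integer matrix of rank 4; reducing to Smith normal form yields diagonal entries (1,1,1,1).

∂_2: C_2 → C_1 sends each 2-simplex [p,q,r] to [q,r] − [p,r] + [p,q]. For instance
  ∂[v_0,v_1,v_3] = [v_1,v_3] − [v_0,v_3] + [v_0,v_1],
  ∂[v_0,v_1,v_4] = [v_1,v_4] − [v_0,v_4] + [v_0,v_1].
As a 10×5 matrix over Z this has rank 5, with invariant factors (1,1,1,1,1).

Now H_k = ker ∂_k / im ∂_{k+1}, so:

  H_0: rank C_0 − rank ∂_1 = 5 − 4 = 1, and the invariant factors of ∂_1 are all 1, so H_0 ≅ Z.
  H_1: rank ker ∂_1 − rank ∂_2 = (10 − 4) − 5 = 1, and the invariant factors of ∂_2 are all 1, so H_1 ≅ Z.
  H_2: rank ker ∂_2 − rank ∂_3 = (5 − 5) − 0 = 0, and there is no ∂_3, so H_2 ≅ 0.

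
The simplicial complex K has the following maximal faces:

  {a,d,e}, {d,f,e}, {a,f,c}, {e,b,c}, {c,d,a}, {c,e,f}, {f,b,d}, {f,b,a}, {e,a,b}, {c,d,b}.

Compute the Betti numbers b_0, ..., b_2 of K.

b_0 = 1, b_1 = 0, b_2 = 0.

K has 6 vertices, 15 edges, 10 triangles.
rank ∂_0 = 0, rank ∂_1 = 5 ⇒ b_0 = 6 − 0 − 5 = 1; all invariant factors of ∂_1 are 1 so no torsion. So H_0 ≅ Z.
rank ∂_1 = 5, rank ∂_2 = 10 ⇒ b_1 = 15 − 5 − 10 = 0; ∂_2 has invariant factor(s) [2] giving torsion. So H_1 ≅ Z/2.
rank ∂_2 = 10, rank ∂_3 = 0 ⇒ b_2 = 10 − 10 − 0 = 0. So H_2 ≅ 0.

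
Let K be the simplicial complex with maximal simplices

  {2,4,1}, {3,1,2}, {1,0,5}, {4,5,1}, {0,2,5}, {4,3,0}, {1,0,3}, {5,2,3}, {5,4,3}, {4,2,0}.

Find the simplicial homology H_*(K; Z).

K has 6 vertices, 15 edges, 10 triangles.
rank ∂_0 = 0, rank ∂_1 = 5 ⇒ b_0 = 6 − 0 − 5 = 1; all invariant factors of ∂_1 are 1 so no torsion. So H_0 ≅ Z.
rank ∂_1 = 5, rank ∂_2 = 10 ⇒ b_1 = 15 − 5 − 10 = 0; ∂_2 has invariant factor(s) [2] giving torsion. So H_1 ≅ Z/2.
rank ∂_2 = 10, rank ∂_3 = 0 ⇒ b_2 = 10 − 10 − 0 = 0. So H_2 ≅ 0.

H_0 = Z,  H_1 = Z/2,  H_2 = 0.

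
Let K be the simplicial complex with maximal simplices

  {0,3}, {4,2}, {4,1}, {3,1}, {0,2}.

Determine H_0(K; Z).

H_0 ≅ Z.

We work with the vertex ordering 0 < 1 < 2 < 3 < 4. The simplices of K, each written with vertices in increasing order, are:

  0-simplices (5): [0], [1], [2], [3], [4]
  1-simplices (5): [0,2], [0,3], [1,3], [1,4], [2,4]

Hence C_0 ≅ Z^5, C_1 ≅ Z^5.

∂_1: C_1 → C_0 is given by ∂[p,q] = [q] − [p]. For instance
  ∂[1,4] = [4] − [1].
This gives a 5×5 integer matrix of rank 4; reducing to Smith normal form yields diagonal entries (1,1,1,1).

Computing H_k = (kernel of ∂_k) / (image of ∂_{k+1}):

  H_0: rank C_0 − rank ∂_1 = 5 − 4 = 1, and the invariant factors of ∂_1 are all 1, so H_0 = Z.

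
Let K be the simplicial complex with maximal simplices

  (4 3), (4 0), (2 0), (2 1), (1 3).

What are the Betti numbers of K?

b_0 = 1, b_1 = 1.

Take the total order 0 < 1 < 2 < 3 < 4 on the vertex set. Then K (dimension 1) consists of the simplices:

  0-simplices (5): [0], [1], [2], [3], [4]
  1-simplices (5): [0,2], [0,4], [1,2], [1,3], [3,4]

giving chain groups C_0 ≅ Z^5, C_1 ≅ Z^5.

The boundary map ∂_1: C_1 → C_0 sends each edge [p,q] (with p < q) to q − p. For instance
  ∂[3,4] = [4] − [3].
The resulting 5×5 matrix has rank 4, and its Smith normal form has invariant factors (1,1,1,1).

From H_k ≅ ker(∂_k) / im(∂_{k+1}) we obtain:

  H_0: rank C_0 − rank ∂_1 = 5 − 4 = 1, and the invariant factors of ∂_1 are all 1, so H_0 = Z.
  H_1: rank ker ∂_1 − rank ∂_2 = (5 − 4) − 0 = 1, and there is no ∂_2, so H_1 = Z.

As a check, the Euler characteristic is 5 − 5 = 0, which agrees with 1 − 1 = 0.

Hence the Betti numbers are b_0 = 1, b_1 = 1.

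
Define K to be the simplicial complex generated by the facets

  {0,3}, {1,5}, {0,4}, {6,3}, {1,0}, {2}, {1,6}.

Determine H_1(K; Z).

Fix the vertex order 0 < 1 < 2 < 3 < 4 < 5 < 6 and write every simplex with vertices in increasing order. Then dim K = 1 and the simplices of K are:

  0-simplices (7): [0], [1], [2], [3], [4], [5], [6]
  1-simplices (6): [0,1], [0,3], [0,4], [1,5], [1,6], [3,6]

so the chain groups are C_0 ≅ Z^7, C_1 ≅ Z^6.

Boundary ∂_1: C_1 → C_0 maps an edge to its endpoints' difference, ∂[p,q] = q − p.
As a 7×6 matrix over Z this has rank 5, with invariant factors (1,1,1,1,1).

Reading off H_k = ker ∂_k / im ∂_{k+1}:

  H_1: rank ker ∂_1 − rank ∂_2 = (6 − 5) − 0 = 1, and there is no ∂_2, so H_1 = Z.

H_1 ≅ Z.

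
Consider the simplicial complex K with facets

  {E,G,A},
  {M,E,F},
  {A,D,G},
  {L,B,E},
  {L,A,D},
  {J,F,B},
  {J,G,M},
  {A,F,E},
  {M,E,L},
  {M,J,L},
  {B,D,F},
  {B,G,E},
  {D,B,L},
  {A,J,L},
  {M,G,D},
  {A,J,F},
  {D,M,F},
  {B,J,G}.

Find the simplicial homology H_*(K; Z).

H_0 = Z,  H_1 = Z^2,  H_2 = Z.

K has 9 vertices, 27 edges, 18 triangles.
rank ∂_0 = 0, rank ∂_1 = 8 ⇒ b_0 = 9 − 0 − 8 = 1; all invariant factors of ∂_1 are 1 so no torsion. So H_0 = Z.
rank ∂_1 = 8, rank ∂_2 = 17 ⇒ b_1 = 27 − 8 − 17 = 2; all invariant factors of ∂_2 are 1 so no torsion. So H_1 = Z^2.
rank ∂_2 = 17, rank ∂_3 = 0 ⇒ b_2 = 18 − 17 − 0 = 1. So H_2 = Z.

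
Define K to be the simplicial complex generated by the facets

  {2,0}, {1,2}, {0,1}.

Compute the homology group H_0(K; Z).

H_0 ≅ Z.

K has 3 vertices, 3 edges.
rank ∂_0 = 0, rank ∂_1 = 2 ⇒ b_0 = 3 − 0 − 2 = 1; all invariant factors of ∂_1 are 1 so no torsion. So H_0 ≅ Z.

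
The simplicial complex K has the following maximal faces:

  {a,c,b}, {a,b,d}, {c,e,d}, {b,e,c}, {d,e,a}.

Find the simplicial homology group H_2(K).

Order the vertices as a < b < c < d < e. Listing each simplex with vertices in this order, K has dimension 2 with simplices:

  0-simplices (5): a, b, c, d, e
  1-simplices (10): ab, ac, ad, ae, bc, bd, be, cd, ce, de
  2-simplices (5): abc, abd, ade, bce, cde

Hence C_0 ≅ Z^5, C_1 ≅ Z^10, C_2 ≅ Z^5.

∂_1: C_1 → C_0 sends each edge [p,q] (with p < q) to q − p.
The 5×10 boundary matrix has rank 4 and Smith normal form diag(1,1,1,1).

∂_2: C_2 → C_1 maps a triangle to the signed sum of its edges. For instance
  ∂ade = de − ae + ad,
  ∂bce = ce − be + bc.
As a 10×5 matrix over Z this has rank 5, with invariant factors (1,1,1,1,1).

Reading off H_k = ker ∂_k / im ∂_{k+1}:

  H_2: rank ker ∂_2 − rank ∂_3 = (5 − 5) − 0 = 0, and there is no ∂_3, so H_2 ≅ 0.

H_2 ≅ 0.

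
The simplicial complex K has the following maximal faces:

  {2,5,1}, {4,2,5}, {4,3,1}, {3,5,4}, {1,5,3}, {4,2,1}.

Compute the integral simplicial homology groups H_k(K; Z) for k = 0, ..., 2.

K has 5 vertices, 9 edges, 6 triangles.
rank ∂_0 = 0, rank ∂_1 = 4 ⇒ b_0 = 5 − 0 − 4 = 1; all invariant factors of ∂_1 are 1 so no torsion. So H_0 ≅ Z.
rank ∂_1 = 4, rank ∂_2 = 5 ⇒ b_1 = 9 − 4 − 5 = 0; all invariant factors of ∂_2 are 1 so no torsion. So H_1 ≅ 0.
rank ∂_2 = 5, rank ∂_3 = 0 ⇒ b_2 = 6 − 5 − 0 = 1. So H_2 ≅ Z.

H_0 = Z,  H_1 = 0,  H_2 = Z.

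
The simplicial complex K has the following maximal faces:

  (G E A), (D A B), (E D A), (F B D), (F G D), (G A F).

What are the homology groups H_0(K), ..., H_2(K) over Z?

H_0 ≅ Z,  H_1 ≅ Z,  H_2 = 0.

Order the vertices as A < B < D < E < F < G. Listing each simplex with vertices in this order, K has dimension 2 with simplices:

  0-simplices (6): A, B, D, E, F, G
  1-simplices (12): AB, AD, AE, AF, AG, BD, BF, DE, DF, DG, EG, FG
  2-simplices (6): ABD, ADE, AEG, AFG, BDF, DFG

so the chain groups are C_0 ≅ Z^6, C_1 ≅ Z^12, C_2 ≅ Z^6.

The boundary map ∂_1: C_1 → C_0 is given by ∂[p,q] = [q] − [p].
As a 6×12 matrix over Z this has rank 5, with invariant factors (1,1,1,1,1).

∂_2: C_2 → C_1 acts by ∂[p,q,r] = [q,r] − [p,r] + [p,q]. For instance
  ∂AEG = EG − AG + AE,
  ∂ADE = DE − AE + AD.
The 12×6 boundary matrix has rank 6 and Smith normal form diag(1,1,1,1,1,1).

Now H_k = ker ∂_k / im ∂_{k+1}, so:

  H_0: rank C_0 − rank ∂_1 = 6 − 5 = 1, and the invariant factors of ∂_1 are all 1, so H_0 ≅ Z.
  H_1: rank ker ∂_1 − rank ∂_2 = (12 − 5) − 6 = 1, and the invariant factors of ∂_2 are all 1, so H_1 ≅ Z.
  H_2: rank ker ∂_2 − rank ∂_3 = (6 − 6) − 0 = 0, and there is no ∂_3, so H_2 ≅ 0.

(K is a triangulation of the cylinder S^1 x I.)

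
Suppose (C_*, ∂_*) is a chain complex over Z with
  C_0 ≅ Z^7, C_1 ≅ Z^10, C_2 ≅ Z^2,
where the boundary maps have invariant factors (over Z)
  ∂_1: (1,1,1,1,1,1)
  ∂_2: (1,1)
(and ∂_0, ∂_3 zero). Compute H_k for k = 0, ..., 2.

H_0: b_0 = 7 − 0 − 6 = 1; torsion from ∂_1 factors > 1: none. So H_0 = Z.
H_1: b_1 = 10 − 6 − 2 = 2; torsion from ∂_2 factors > 1: none. So H_1 = Z^2.
H_2: b_2 = 2 − 2 − 0 = 0; torsion from ∂_3 factors > 1: none. So H_2 = 0.

H_0 = Z,  H_1 = Z^2,  H_2 = 0.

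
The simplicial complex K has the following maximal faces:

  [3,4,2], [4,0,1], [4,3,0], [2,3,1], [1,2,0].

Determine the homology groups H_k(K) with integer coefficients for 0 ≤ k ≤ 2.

Fix the vertex order 0 < 1 < 2 < 3 < 4 and write every simplex with vertices in increasing order. Then dim K = 2 and the simplices of K are:

  0-simplices (5): [0], [1], [2], [3], [4]
  1-simplices (10): [0,1], [0,2], [0,3], [0,4], [1,2], [1,3], [1,4], [2,3], [2,4], [3,4]
  2-simplices (5): [0,1,2], [0,1,4], [0,3,4], [1,2,3], [2,3,4]

giving chain groups C_0 ≅ Z^5, C_1 ≅ Z^10, C_2 ≅ Z^5.

∂_1: C_1 → C_0 maps an edge to its endpoints' difference, ∂[p,q] = q − p. For instance
  ∂[0,1] = [1] − [0].
The 5×10 boundary matrix has rank 4 and Smith normal form diag(1,1,1,1).

∂_2: C_2 → C_1 acts by ∂[p,q,r] = [q,r] − [p,r] + [p,q]. For instance
  ∂[1,2,3] = [2,3] − [1,3] + [1,2],
  ∂[0,1,4] = [1,4] − [0,4] + [0,1].
This gives a 10×5 integer matrix of rank 5; reducing to Smith normal form yields diagonal entries (1,1,1,1,1).

Reading off H_k = ker ∂_k / im ∂_{k+1}:

  H_0: rank C_0 − rank ∂_1 = 5 − 4 = 1, and the invariant factors of ∂_1 are all 1, so H_0 = Z.
  H_1: rank ker ∂_1 − rank ∂_2 = (10 − 4) − 5 = 1, and the invariant factors of ∂_2 are all 1, so H_1 = Z.
  H_2: rank ker ∂_2 − rank ∂_3 = (5 − 5) − 0 = 0, and there is no ∂_3, so H_2 = 0.

As a check, the Euler characteristic is 5 − 10 + 5 = 0, which agrees with 1 − 1 + 0 = 0.
(K is a triangulation of the Möbius band.)

H_0 ≅ Z,  H_1 ≅ Z,  H_2 = 0.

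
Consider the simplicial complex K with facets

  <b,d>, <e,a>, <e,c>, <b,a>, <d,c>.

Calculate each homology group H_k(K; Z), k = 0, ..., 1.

Take the total order a < b < c < d < e on the vertex set. Then K (dimension 1) consists of the simplices:

  0-simplices (5): a, b, c, d, e
  1-simplices (5): ab, ae, bd, cd, ce

giving chain groups C_0 ≅ Z^5, C_1 ≅ Z^5.

The boundary map ∂_1: C_1 → C_0 maps an edge to its endpoints' difference, ∂[p,q] = q − p. For instance
  ∂bd = d − b.
As a 5×5 matrix over Z this has rank 4, with invariant factors (1,1,1,1).

Now H_k = ker ∂_k / im ∂_{k+1}, so:

  H_0: rank C_0 − rank ∂_1 = 5 − 4 = 1, and the invariant factors of ∂_1 are all 1, so H_0 = Z.
  H_1: rank ker ∂_1 − rank ∂_2 = (5 − 4) − 0 = 1, and there is no ∂_2, so H_1 = Z.

As a check, the Euler characteristic is 5 − 5 = 0, which agrees with 1 − 1 = 0.

H_0 ≅ Z,  H_1 ≅ Z.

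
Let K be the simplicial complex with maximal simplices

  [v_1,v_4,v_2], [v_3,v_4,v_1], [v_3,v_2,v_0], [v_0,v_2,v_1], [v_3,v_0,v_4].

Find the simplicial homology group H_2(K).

Fix the vertex order v_0 < v_1 < v_2 < v_3 < v_4 and write every simplex with vertices in increasing order. Then dim K = 2 and the simplices of K are:

  0-simplices (5): [v_0], [v_1], [v_2], [v_3], [v_4]
  1-simplices (10): [v_0,v_1], [v_0,v_2], [v_0,v_3], [v_0,v_4], [v_1,v_2], [v_1,v_3], [v_1,v_4], [v_2,v_3], [v_2,v_4], [v_3,v_4]
  2-simplices (5): [v_0,v_1,v_2], [v_0,v_2,v_3], [v_0,v_3,v_4], [v_1,v_2,v_4], [v_1,v_3,v_4]

Hence C_0 ≅ Z^5, C_1 ≅ Z^10, C_2 ≅ Z^5.

The boundary map ∂_1: C_1 → C_0 sends each edge [p,q] (with p < q) to q − p.
This gives a 5×10 integer matrix of rank 4; reducing to Smith normal form yields diagonal entries (1,1,1,1).

Boundary ∂_2: C_2 → C_1 sends each 2-simplex [p,q,r] to [q,r] − [p,r] + [p,q]. For instance
  ∂[v_0,v_2,v_3] = [v_2,v_3] − [v_0,v_3] + [v_0,v_2],
  ∂[v_1,v_2,v_4] = [v_2,v_4] − [v_1,v_4] + [v_1,v_2].
This gives a 10×5 integer matrix of rank 5; reducing to Smith normal form yields diagonal entries (1,1,1,1,1).

From H_k ≅ ker(∂_k) / im(∂_{k+1}) we obtain:

  H_2: rank ker ∂_2 − rank ∂_3 = (5 − 5) − 0 = 0, and there is no ∂_3, so H_2 = 0.

H_2 = 0.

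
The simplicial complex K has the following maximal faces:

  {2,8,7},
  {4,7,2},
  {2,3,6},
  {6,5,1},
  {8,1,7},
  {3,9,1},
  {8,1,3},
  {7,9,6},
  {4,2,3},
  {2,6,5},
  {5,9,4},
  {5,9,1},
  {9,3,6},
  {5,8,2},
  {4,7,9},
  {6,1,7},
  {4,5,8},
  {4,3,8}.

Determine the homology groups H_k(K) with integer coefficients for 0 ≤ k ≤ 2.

H_0 ≅ Z,  H_1 ≅ Z ⊕ Z_2,  H_2 = 0.

K has 9 vertices, 27 edges, 18 triangles.
rank ∂_0 = 0, rank ∂_1 = 8 ⇒ b_0 = 9 − 0 − 8 = 1; all invariant factors of ∂_1 are 1 so no torsion. So H_0 = Z.
rank ∂_1 = 8, rank ∂_2 = 18 ⇒ b_1 = 27 − 8 − 18 = 1; ∂_2 has invariant factor(s) [2] giving torsion. So H_1 = Z ⊕ Z_2.
rank ∂_2 = 18, rank ∂_3 = 0 ⇒ b_2 = 18 − 18 − 0 = 0. So H_2 = 0.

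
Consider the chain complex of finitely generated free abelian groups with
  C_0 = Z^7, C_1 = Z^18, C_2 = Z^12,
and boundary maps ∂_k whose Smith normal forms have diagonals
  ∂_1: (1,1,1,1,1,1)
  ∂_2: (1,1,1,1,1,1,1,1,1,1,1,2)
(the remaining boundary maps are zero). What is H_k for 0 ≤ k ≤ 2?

H_0 ≅ Z,  H_1 ≅ Z_2,  H_2 = 0.

H_0: b_0 = 7 − 0 − 6 = 1; torsion from ∂_1 factors > 1: none. So H_0 ≅ Z.
H_1: b_1 = 18 − 6 − 12 = 0; torsion from ∂_2 factors > 1: [2]. So H_1 ≅ Z_2.
H_2: b_2 = 12 − 12 − 0 = 0; torsion from ∂_3 factors > 1: none. So H_2 ≅ 0.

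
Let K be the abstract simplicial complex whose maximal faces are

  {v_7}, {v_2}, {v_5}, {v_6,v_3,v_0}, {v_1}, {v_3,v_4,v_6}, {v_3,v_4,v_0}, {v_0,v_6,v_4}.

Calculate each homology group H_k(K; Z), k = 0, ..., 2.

H_0 ≅ Z^5,  H_1 = 0,  H_2 ≅ Z.

We work with the vertex ordering v_0 < v_1 < v_2 < v_3 < v_4 < v_5 < v_6 < v_7. The simplices of K, each written with vertices in increasing order, are:

  0-simplices (8): [v_0], [v_1], [v_2], [v_3], [v_4], [v_5], [v_6], [v_7]
  1-simplices (6): [v_0,v_3], [v_0,v_4], [v_0,v_6], [v_3,v_4], [v_3,v_6], [v_4,v_6]
  2-simplices (4): [v_0,v_3,v_4], [v_0,v_3,v_6], [v_0,v_4,v_6], [v_3,v_4,v_6]

Hence C_0 ≅ Z^8, C_1 ≅ Z^6, C_2 ≅ Z^4.

Boundary ∂_1: C_1 → C_0 maps an edge to its endpoints' difference, ∂[p,q] = q − p.
As a 8×6 matrix over Z this has rank 3, with invariant factors (1,1,1).

The boundary map ∂_2: C_2 → C_1 sends each 2-simplex [p,q,r] to [q,r] − [p,r] + [p,q]. For instance
  ∂[v_0,v_4,v_6] = [v_4,v_6] − [v_0,v_6] + [v_0,v_4],
  ∂[v_0,v_3,v_4] = [v_3,v_4] − [v_0,v_4] + [v_0,v_3].
The resulting 6×4 matrix has rank 3, and its Smith normal form has invariant factors (1,1,1).

Reading off H_k = ker ∂_k / im ∂_{k+1}:

  H_0: rank C_0 − rank ∂_1 = 8 − 3 = 5, and the invariant factors of ∂_1 are all 1, so H_0 = Z^5.
  H_1: rank ker ∂_1 − rank ∂_2 = (6 − 3) − 3 = 0, and the invariant factors of ∂_2 are all 1, so H_1 = 0.
  H_2: rank ker ∂_2 − rank ∂_3 = (4 − 3) − 0 = 1, and there is no ∂_3, so H_2 = Z.

As a check, the Euler characteristic is 8 − 6 + 4 = 6, which agrees with 5 − 0 + 1 = 6.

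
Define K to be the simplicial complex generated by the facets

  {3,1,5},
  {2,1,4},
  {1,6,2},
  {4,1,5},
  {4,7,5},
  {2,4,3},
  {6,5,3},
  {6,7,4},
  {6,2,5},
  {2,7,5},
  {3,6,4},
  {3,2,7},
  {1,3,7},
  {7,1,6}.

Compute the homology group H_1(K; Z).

Take the total order 1 < 2 < 3 < 4 < 5 < 6 < 7 on the vertex set. Then K (dimension 2) consists of the simplices:

  0-simplices (7): [1], [2], [3], [4], [5], [6], [7]
  1-simplices (21): [1,2], [1,3], [1,4], [1,5], [1,6], [1,7], [2,3], [2,4], [2,5], [2,6], [2,7], [3,4], [3,5], [3,6], [3,7], [4,5], [4,6], [4,7], [5,6], [5,7], [6,7]
  2-simplices (14): [1,2,4], [1,2,6], [1,3,5], [1,3,7], [1,4,5], [1,6,7], [2,3,4], [2,3,7], [2,5,6], [2,5,7], [3,4,6], [3,5,6], [4,5,7], [4,6,7]

Hence C_0 ≅ Z^7, C_1 ≅ Z^21, C_2 ≅ Z^14.

The boundary map ∂_1: C_1 → C_0 maps an edge to its endpoints' difference, ∂[p,q] = q − p. For instance
  ∂[1,2] = [2] − [1].
The resulting 7×21 matrix has rank 6, and its Smith normal form has invariant factors (1,1,1,1,1,1).

∂_2: C_2 → C_1 acts by ∂[p,q,r] = [q,r] − [p,r] + [p,q]. For instance
  ∂[4,6,7] = [6,7] − [4,7] + [4,6],
  ∂[2,3,7] = [3,7] − [2,7] + [2,3].
As a 21×14 matrix over Z this has rank 13, with invariant factors (1,1,1,1,1,1,1,1,1,1,1,1,1).

Reading off H_k = ker ∂_k / im ∂_{k+1}:

  H_1: rank ker ∂_1 − rank ∂_2 = (21 − 6) − 13 = 2, and the invariant factors of ∂_2 are all 1, so H_1 ≅ Z^2.

H_1 = Z^2.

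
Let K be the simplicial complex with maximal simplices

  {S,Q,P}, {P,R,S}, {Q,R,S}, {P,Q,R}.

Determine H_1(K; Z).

H_1 ≅ 0.

Fix the vertex order P < Q < R < S and write every simplex with vertices in increasing order. Then dim K = 2 and the simplices of K are:

  0-simplices (4): P, Q, R, S
  1-simplices (6): PQ, PR, PS, QR, QS, RS
  2-simplices (4): PQR, PQS, PRS, QRS

Hence C_0 ≅ Z^4, C_1 ≅ Z^6, C_2 ≅ Z^4.

The boundary map ∂_1: C_1 → C_0 sends each edge [p,q] (with p < q) to q − p. For instance
  ∂QS = S − Q.
The resulting 4×6 matrix has rank 3, and its Smith normal form has invariant factors (1,1,1).

The boundary map ∂_2: C_2 → C_1 acts by ∂[p,q,r] = [q,r] − [p,r] + [p,q]. For instance
  ∂PRS = RS − PS + PR,
  ∂QRS = RS − QS + QR.
The resulting 6×4 matrix has rank 3, and its Smith normal form has invariant factors (1,1,1).

From H_k ≅ ker(∂_k) / im(∂_{k+1}) we obtain:

  H_1: rank ker ∂_1 − rank ∂_2 = (6 − 3) − 3 = 0, and the invariant factors of ∂_2 are all 1, so H_1 = 0.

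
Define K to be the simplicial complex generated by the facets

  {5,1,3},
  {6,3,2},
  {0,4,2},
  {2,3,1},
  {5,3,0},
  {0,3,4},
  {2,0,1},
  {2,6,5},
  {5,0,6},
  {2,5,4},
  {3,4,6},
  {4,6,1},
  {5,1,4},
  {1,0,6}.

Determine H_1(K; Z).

H_1 ≅ Z^2.

Fix the vertex order 0 < 1 < 2 < 3 < 4 < 5 < 6 and write every simplex with vertices in increasing order. Then dim K = 2 and the simplices of K are:

  0-simplices (7): [0], [1], [2], [3], [4], [5], [6]
  1-simplices (21): [0,1], [0,2], [0,3], [0,4], [0,5], [0,6], [1,2], [1,3], [1,4], [1,5], [1,6], [2,3], [2,4], [2,5], [2,6], [3,4], [3,5], [3,6], [4,5], [4,6], [5,6]
  2-simplices (14): [0,1,2], [0,1,6], [0,2,4], [0,3,4], [0,3,5], [0,5,6], [1,2,3], [1,3,5], [1,4,5], [1,4,6], [2,3,6], [2,4,5], [2,5,6], [3,4,6]

so the chain groups are C_0 ≅ Z^7, C_1 ≅ Z^21, C_2 ≅ Z^14.

Boundary ∂_1: C_1 → C_0 is given by ∂[p,q] = [q] − [p]. For instance
  ∂[0,4] = [4] − [0].
The resulting 7×21 matrix has rank 6, and its Smith normal form has invariant factors (1,1,1,1,1,1).

Boundary ∂_2: C_2 → C_1 acts by ∂[p,q,r] = [q,r] − [p,r] + [p,q]. For instance
  ∂[1,3,5] = [3,5] − [1,5] + [1,3],
  ∂[0,5,6] = [5,6] − [0,6] + [0,5].
As a 21×14 matrix over Z this has rank 13, with invariant factors (1,1,1,1,1,1,1,1,1,1,1,1,1).

Computing H_k = (kernel of ∂_k) / (image of ∂_{k+1}):

  H_1: rank ker ∂_1 − rank ∂_2 = (21 − 6) − 13 = 2, and the invariant factors of ∂_2 are all 1, so H_1 = Z^2.

(K is a triangulation of the torus T^2.)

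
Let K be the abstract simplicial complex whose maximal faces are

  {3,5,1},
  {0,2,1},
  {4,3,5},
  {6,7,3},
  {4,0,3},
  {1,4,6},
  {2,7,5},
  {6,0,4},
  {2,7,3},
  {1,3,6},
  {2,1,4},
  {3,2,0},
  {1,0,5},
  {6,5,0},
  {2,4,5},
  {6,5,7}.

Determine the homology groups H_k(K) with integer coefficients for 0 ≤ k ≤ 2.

H_0 = Z,  H_1 = Z^2,  H_2 = Z.

We work with the vertex ordering 0 < 1 < 2 < 3 < 4 < 5 < 6 < 7. The simplices of K, each written with vertices in increasing order, are:

  0-simplices (8): [0], [1], [2], [3], [4], [5], [6], [7]
  1-simplices (24): (24 of them)
  2-simplices (16): [0,1,2], [0,1,5], [0,2,3], [0,3,4], [0,4,6], [0,5,6], [1,2,4], [1,3,5], [1,3,6], [1,4,6], [2,3,7], [2,4,5], [2,5,7], [3,4,5], [3,6,7], [5,6,7]

giving chain groups C_0 ≅ Z^8, C_1 ≅ Z^24, C_2 ≅ Z^16.

∂_1: C_1 → C_0 sends each edge [p,q] (with p < q) to q − p.
As a 8×24 matrix over Z this has rank 7, with invariant factors (1,1,1,1,1,1,1).

∂_2: C_2 → C_1 sends each 2-simplex [p,q,r] to [q,r] − [p,r] + [p,q]. For instance
  ∂[1,3,6] = [3,6] − [1,6] + [1,3],
  ∂[0,4,6] = [4,6] − [0,6] + [0,4].
This gives a 24×16 integer matrix of rank 15; reducing to Smith normal form yields diagonal entries (1,1,1,1,1,1,1,1,1,1,1,1,1,1,1).

Now H_k = ker ∂_k / im ∂_{k+1}, so:

  H_0: rank C_0 − rank ∂_1 = 8 − 7 = 1, and the invariant factors of ∂_1 are all 1, so H_0 = Z.
  H_1: rank ker ∂_1 − rank ∂_2 = (24 − 7) − 15 = 2, and the invariant factors of ∂_2 are all 1, so H_1 = Z^2.
  H_2: rank ker ∂_2 − rank ∂_3 = (16 − 15) − 0 = 1, and there is no ∂_3, so H_2 = Z.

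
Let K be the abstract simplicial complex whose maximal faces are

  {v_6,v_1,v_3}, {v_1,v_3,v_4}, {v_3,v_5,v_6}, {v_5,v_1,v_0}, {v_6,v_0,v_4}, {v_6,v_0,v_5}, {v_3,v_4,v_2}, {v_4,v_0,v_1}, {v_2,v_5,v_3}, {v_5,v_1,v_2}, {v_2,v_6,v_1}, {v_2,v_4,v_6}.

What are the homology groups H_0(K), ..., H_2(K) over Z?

K has 7 vertices, 18 edges, 12 triangles.
rank ∂_0 = 0, rank ∂_1 = 6 ⇒ b_0 = 7 − 0 − 6 = 1; all invariant factors of ∂_1 are 1 so no torsion. So H_0 = Z.
rank ∂_1 = 6, rank ∂_2 = 12 ⇒ b_1 = 18 − 6 − 12 = 0; ∂_2 has invariant factor(s) [2] giving torsion. So H_1 = Z_2.
rank ∂_2 = 12, rank ∂_3 = 0 ⇒ b_2 = 12 − 12 − 0 = 0. So H_2 = 0.

H_0 = Z,  H_1 = Z_2,  H_2 = 0.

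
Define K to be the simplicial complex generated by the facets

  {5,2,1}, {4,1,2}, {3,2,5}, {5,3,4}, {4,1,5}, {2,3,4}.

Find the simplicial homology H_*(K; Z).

H_0 = Z,  H_1 = 0,  H_2 = Z.

Take the total order 1 < 2 < 3 < 4 < 5 on the vertex set. Then K (dimension 2) consists of the simplices:

  0-simplices (5): [1], [2], [3], [4], [5]
  1-simplices (9): [1,2], [1,4], [1,5], [2,3], [2,4], [2,5], [3,4], [3,5], [4,5]
  2-simplices (6): [1,2,4], [1,2,5], [1,4,5], [2,3,4], [2,3,5], [3,4,5]

giving chain groups C_0 ≅ Z^5, C_1 ≅ Z^9, C_2 ≅ Z^6.

Boundary ∂_1: C_1 → C_0 is given by ∂[p,q] = [q] − [p].
The resulting 5×9 matrix has rank 4, and its Smith normal form has invariant factors (1,1,1,1).

∂_2: C_2 → C_1 acts by ∂[p,q,r] = [q,r] − [p,r] + [p,q]. For instance
  ∂[1,2,4] = [2,4] − [1,4] + [1,2],
  ∂[1,2,5] = [2,5] − [1,5] + [1,2].
This gives a 9×6 integer matrix of rank 5; reducing to Smith normal form yields diagonal entries (1,1,1,1,1).

Now H_k = ker ∂_k / im ∂_{k+1}, so:

  H_0: rank C_0 − rank ∂_1 = 5 − 4 = 1, and the invariant factors of ∂_1 are all 1, so H_0 = Z.
  H_1: rank ker ∂_1 − rank ∂_2 = (9 − 4) − 5 = 0, and the invariant factors of ∂_2 are all 1, so H_1 = 0.
  H_2: rank ker ∂_2 − rank ∂_3 = (6 − 5) − 0 = 1, and there is no ∂_3, so H_2 = Z.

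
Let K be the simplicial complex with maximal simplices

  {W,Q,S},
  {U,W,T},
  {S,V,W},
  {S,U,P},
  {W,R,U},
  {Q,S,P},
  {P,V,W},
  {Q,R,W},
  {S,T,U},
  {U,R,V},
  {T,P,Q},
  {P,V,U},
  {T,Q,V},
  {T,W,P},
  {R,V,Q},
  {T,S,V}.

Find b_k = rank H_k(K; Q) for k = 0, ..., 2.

b_0 = 1, b_1 = 2, b_2 = 1.

Order the vertices as P < Q < R < S < T < U < V < W. Listing each simplex with vertices in this order, K has dimension 2 with simplices:

  0-simplices (8): P, Q, R, S, T, U, V, W
  1-simplices (24): PQ, PS, PT, PU, PV, PW, QR, QS, QT, QV, QW, RU, RV, RW, ST, SU, SV, SW, TU, TV, TW, UV, UW, VW
  2-simplices (16): PQS, PQT, PSU, PTW, PUV, PVW, QRV, QRW, QSW, QTV, RUV, RUW, STU, STV, SVW, TUW

so the chain groups are C_0 ≅ Z^8, C_1 ≅ Z^24, C_2 ≅ Z^16.

The boundary map ∂_1: C_1 → C_0 sends each edge [p,q] (with p < q) to q − p.
This gives a 8×24 integer matrix of rank 7; reducing to Smith normal form yields diagonal entries (1,1,1,1,1,1,1).

The boundary map ∂_2: C_2 → C_1 sends each 2-simplex [p,q,r] to [q,r] − [p,r] + [p,q]. For instance
  ∂STV = TV − SV + ST,
  ∂PUV = UV − PV + PU.
The 24×16 boundary matrix has rank 15 and Smith normal form diag(1,1,1,1,1,1,1,1,1,1,1,1,1,1,1).

Now H_k = ker ∂_k / im ∂_{k+1}, so:

  H_0: rank C_0 − rank ∂_1 = 8 − 7 = 1, and the invariant factors of ∂_1 are all 1, so H_0 ≅ Z.
  H_1: rank ker ∂_1 − rank ∂_2 = (24 − 7) − 15 = 2, and the invariant factors of ∂_2 are all 1, so H_1 ≅ Z^2.
  H_2: rank ker ∂_2 − rank ∂_3 = (16 − 15) − 0 = 1, and there is no ∂_3, so H_2 ≅ Z.

(K is a triangulation of the torus T^2.)

Hence the Betti numbers are b_0 = 1, b_1 = 2, b_2 = 1.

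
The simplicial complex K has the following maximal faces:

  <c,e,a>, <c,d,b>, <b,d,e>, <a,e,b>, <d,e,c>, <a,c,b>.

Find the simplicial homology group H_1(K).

H_1 ≅ 0.

Order the vertices as a < b < c < d < e. Listing each simplex with vertices in this order, K has dimension 2 with simplices:

  0-simplices (5): a, b, c, d, e
  1-simplices (9): ab, ac, ae, bc, bd, be, cd, ce, de
  2-simplices (6): abc, abe, ace, bcd, bde, cde

Hence C_0 ≅ Z^5, C_1 ≅ Z^9, C_2 ≅ Z^6.

Boundary ∂_1: C_1 → C_0 sends each edge [p,q] (with p < q) to q − p.
As a 5×9 matrix over Z this has rank 4, with invariant factors (1,1,1,1).

Boundary ∂_2: C_2 → C_1 maps a triangle to the signed sum of its edges. For instance
  ∂cde = de − ce + cd,
  ∂bde = de − be + bd.
The resulting 9×6 matrix has rank 5, and its Smith normal form has invariant factors (1,1,1,1,1).

Computing H_k = (kernel of ∂_k) / (image of ∂_{k+1}):

  H_1: rank ker ∂_1 − rank ∂_2 = (9 − 4) − 5 = 0, and the invariant factors of ∂_2 are all 1, so H_1 = 0.

(K is a triangulation of the 2-sphere S^2.)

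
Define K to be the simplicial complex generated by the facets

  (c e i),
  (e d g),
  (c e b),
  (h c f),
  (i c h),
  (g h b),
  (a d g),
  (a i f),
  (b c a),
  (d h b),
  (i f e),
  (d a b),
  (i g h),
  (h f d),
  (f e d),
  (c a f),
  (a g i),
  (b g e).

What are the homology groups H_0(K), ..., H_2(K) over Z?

We work with the vertex ordering a < b < c < d < e < f < g < h < i. The simplices of K, each written with vertices in increasing order, are:

  0-simplices (9): a, b, c, d, e, f, g, h, i
  1-simplices (27): ab, ac, ad, af, ag, ai, bc, bd, be, bg, bh, ce, cf, ch, ci, de, df, dg, dh, ef, eg, ei, fh, fi, gh, gi, hi
  2-simplices (18): abc, abd, acf, adg, afi, agi, bce, bdh, beg, bgh, cei, cfh, chi, def, deg, dfh, efi, ghi

Hence C_0 ≅ Z^9, C_1 ≅ Z^27, C_2 ≅ Z^18.

The boundary map ∂_1: C_1 → C_0 sends each edge [p,q] (with p < q) to q − p. For instance
  ∂gh = h − g.
This gives a 9×27 integer matrix of rank 8; reducing to Smith normal form yields diagonal entries (1,1,1,1,1,1,1,1).

∂_2: C_2 → C_1 acts by ∂[p,q,r] = [q,r] − [p,r] + [p,q]. For instance
  ∂adg = dg − ag + ad,
  ∂acf = cf − af + ac.
This gives a 27×18 integer matrix of rank 18; reducing to Smith normal form yields diagonal entries (1,1,1,1,1,1,1,1,1,1,1,1,1,1,1,1,1,2).

Reading off H_k = ker ∂_k / im ∂_{k+1}:

  H_0: rank C_0 − rank ∂_1 = 9 − 8 = 1, and the invariant factors of ∂_1 are all 1, so H_0 ≅ Z.
  H_1: rank ker ∂_1 − rank ∂_2 = (27 − 8) − 18 = 1, and ∂_2 has invariant factor 2 > 1, so H_1 ≅ Z × Z/2.
  H_2: rank ker ∂_2 − rank ∂_3 = (18 − 18) − 0 = 0, and there is no ∂_3, so H_2 ≅ 0.

As a check, the Euler characteristic is 9 − 27 + 18 = 0, which agrees with 1 − 1 + 0 = 0.

H_0 = Z,  H_1 = Z × Z/2,  H_2 = 0.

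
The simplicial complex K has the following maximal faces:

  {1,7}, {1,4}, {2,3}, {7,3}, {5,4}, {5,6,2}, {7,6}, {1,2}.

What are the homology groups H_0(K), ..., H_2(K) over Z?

H_0 ≅ Z,  H_1 ≅ Z^3,  H_2 = 0.

Fix the vertex order 1 < 2 < 3 < 4 < 5 < 6 < 7 and write every simplex with vertices in increasing order. Then dim K = 2 and the simplices of K are:

  0-simplices (7): [1], [2], [3], [4], [5], [6], [7]
  1-simplices (10): [1,2], [1,4], [1,7], [2,3], [2,5], [2,6], [3,7], [4,5], [5,6], [6,7]
  2-simplices (1): [2,5,6]

giving chain groups C_0 ≅ Z^7, C_1 ≅ Z^10, C_2 ≅ Z^1.

∂_1: C_1 → C_0 is given by ∂[p,q] = [q] − [p].
The resulting 7×10 matrix has rank 6, and its Smith normal form has invariant factors (1,1,1,1,1,1).

∂_2: C_2 → C_1 sends each 2-simplex [p,q,r] to [q,r] − [p,r] + [p,q]. For instance
  ∂[2,5,6] = [5,6] − [2,6] + [2,5].
As a 10×1 matrix over Z this has rank 1, with invariant factors (1).

Now H_k = ker ∂_k / im ∂_{k+1}, so:

  H_0: rank C_0 − rank ∂_1 = 7 − 6 = 1, and the invariant factors of ∂_1 are all 1, so H_0 = Z.
  H_1: rank ker ∂_1 − rank ∂_2 = (10 − 6) − 1 = 3, and the invariant factors of ∂_2 are all 1, so H_1 = Z^3.
  H_2: rank ker ∂_2 − rank ∂_3 = (1 − 1) − 0 = 0, and there is no ∂_3, so H_2 = 0.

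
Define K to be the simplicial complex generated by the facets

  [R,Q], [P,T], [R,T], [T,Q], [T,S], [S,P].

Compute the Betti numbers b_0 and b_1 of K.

Take the total order P < Q < R < S < T on the vertex set. Then K (dimension 1) consists of the simplices:

  0-simplices (5): P, Q, R, S, T
  1-simplices (6): PS, PT, QR, QT, RT, ST

so the chain groups are C_0 ≅ Z^5, C_1 ≅ Z^6.

The boundary map ∂_1: C_1 → C_0 maps an edge to its endpoints' difference, ∂[p,q] = q − p.
The resulting 5×6 matrix has rank 4, and its Smith normal form has invariant factors (1,1,1,1).

Now H_k = ker ∂_k / im ∂_{k+1}, so:

  H_0: rank C_0 − rank ∂_1 = 5 − 4 = 1, and the invariant factors of ∂_1 are all 1, so H_0 ≅ Z.
  H_1: rank ker ∂_1 − rank ∂_2 = (6 − 4) − 0 = 2, and there is no ∂_2, so H_1 ≅ Z^2.

As a check, the Euler characteristic is 5 − 6 = -1, which agrees with 1 − 2 = -1.

Hence the Betti numbers are b_0 = 1, b_1 = 2.

b_0 = 1, b_1 = 2.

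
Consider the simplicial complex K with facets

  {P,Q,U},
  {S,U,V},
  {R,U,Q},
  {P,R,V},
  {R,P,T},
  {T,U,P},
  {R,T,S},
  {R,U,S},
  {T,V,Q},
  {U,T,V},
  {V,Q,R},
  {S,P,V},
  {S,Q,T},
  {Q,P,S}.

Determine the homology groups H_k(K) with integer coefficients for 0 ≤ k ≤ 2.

K has 7 vertices, 21 edges, 14 triangles.
rank ∂_0 = 0, rank ∂_1 = 6 ⇒ b_0 = 7 − 0 − 6 = 1; all invariant factors of ∂_1 are 1 so no torsion. So H_0 = Z.
rank ∂_1 = 6, rank ∂_2 = 13 ⇒ b_1 = 21 − 6 − 13 = 2; all invariant factors of ∂_2 are 1 so no torsion. So H_1 = Z^2.
rank ∂_2 = 13, rank ∂_3 = 0 ⇒ b_2 = 14 − 13 − 0 = 1. So H_2 = Z.

H_0 ≅ Z,  H_1 ≅ Z^2,  H_2 ≅ Z.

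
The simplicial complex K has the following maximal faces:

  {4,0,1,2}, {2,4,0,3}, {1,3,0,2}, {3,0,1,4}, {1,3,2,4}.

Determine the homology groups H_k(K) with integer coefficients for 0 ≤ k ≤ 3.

Take the total order 0 < 1 < 2 < 3 < 4 on the vertex set. Then K (dimension 3) consists of the simplices:

  0-simplices (5): [0], [1], [2], [3], [4]
  1-simplices (10): [0,1], [0,2], [0,3], [0,4], [1,2], [1,3], [1,4], [2,3], [2,4], [3,4]
  2-simplices (10): [0,1,2], [0,1,3], [0,1,4], [0,2,3], [0,2,4], [0,3,4], [1,2,3], [1,2,4], [1,3,4], [2,3,4]
  3-simplices (5): [0,1,2,3], [0,1,2,4], [0,1,3,4], [0,2,3,4], [1,2,3,4]

so the chain groups are C_0 ≅ Z^5, C_1 ≅ Z^10, C_2 ≅ Z^10, C_3 ≅ Z^5.

∂_1: C_1 → C_0 maps an edge to its endpoints' difference, ∂[p,q] = q − p.
This gives a 5×10 integer matrix of rank 4; reducing to Smith normal form yields diagonal entries (1,1,1,1).

∂_2: C_2 → C_1 sends each 2-simplex [p,q,r] to [q,r] − [p,r] + [p,q]. For instance
  ∂[0,1,3] = [1,3] − [0,3] + [0,1],
  ∂[1,3,4] = [3,4] − [1,4] + [1,3].
This gives a 10×10 integer matrix of rank 6; reducing to Smith normal form yields diagonal entries (1,1,1,1,1,1).

Boundary ∂_3: C_3 → C_2 sends each 3-simplex σ to the alternating sum Σ_i (−1)^i (σ with its i-th vertex removed). For instance
  ∂[0,1,2,3] = [1,2,3] − [0,2,3] + [0,1,3] − [0,1,2],
  ∂[0,1,2,4] = [1,2,4] − [0,2,4] + [0,1,4] − [0,1,2].
As a 10×5 matrix over Z this has rank 4, with invariant factors (1,1,1,1).

Now H_k = ker ∂_k / im ∂_{k+1}, so:

  H_0: rank C_0 − rank ∂_1 = 5 − 4 = 1, and the invariant factors of ∂_1 are all 1, so H_0 ≅ Z.
  H_1: rank ker ∂_1 − rank ∂_2 = (10 − 4) − 6 = 0, and the invariant factors of ∂_2 are all 1, so H_1 ≅ 0.
  H_2: rank ker ∂_2 − rank ∂_3 = (10 − 6) − 4 = 0, and the invariant factors of ∂_3 are all 1, so H_2 ≅ 0.
  H_3: rank ker ∂_3 − rank ∂_4 = (5 − 4) − 0 = 1, and there is no ∂_4, so H_3 ≅ Z.

H_0 ≅ Z,  H_1 = 0,  H_2 = 0,  H_3 ≅ Z.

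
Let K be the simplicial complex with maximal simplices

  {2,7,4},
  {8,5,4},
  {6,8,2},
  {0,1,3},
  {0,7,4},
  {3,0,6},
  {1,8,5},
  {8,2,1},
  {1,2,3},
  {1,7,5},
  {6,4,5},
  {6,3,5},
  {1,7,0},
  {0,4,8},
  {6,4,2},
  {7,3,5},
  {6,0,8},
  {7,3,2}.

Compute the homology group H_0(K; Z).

H_0 ≅ Z.

K has 9 vertices, 27 edges, 18 triangles.
rank ∂_0 = 0, rank ∂_1 = 8 ⇒ b_0 = 9 − 0 − 8 = 1; all invariant factors of ∂_1 are 1 so no torsion. So H_0 = Z.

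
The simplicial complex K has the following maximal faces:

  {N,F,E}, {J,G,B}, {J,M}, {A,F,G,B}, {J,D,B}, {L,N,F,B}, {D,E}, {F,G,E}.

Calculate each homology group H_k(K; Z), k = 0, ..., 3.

H_0 = Z,  H_1 = Z,  H_2 = 0,  H_3 = 0.

K has 10 vertices, 20 edges, 12 triangles, 2 3-simplices.
rank ∂_0 = 0, rank ∂_1 = 9 ⇒ b_0 = 10 − 0 − 9 = 1; all invariant factors of ∂_1 are 1 so no torsion. So H_0 = Z.
rank ∂_1 = 9, rank ∂_2 = 10 ⇒ b_1 = 20 − 9 − 10 = 1; all invariant factors of ∂_2 are 1 so no torsion. So H_1 = Z.
rank ∂_2 = 10, rank ∂_3 = 2 ⇒ b_2 = 12 − 10 − 2 = 0; all invariant factors of ∂_3 are 1 so no torsion. So H_2 = 0.
rank ∂_3 = 2, rank ∂_4 = 0 ⇒ b_3 = 2 − 2 − 0 = 0. So H_3 = 0.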